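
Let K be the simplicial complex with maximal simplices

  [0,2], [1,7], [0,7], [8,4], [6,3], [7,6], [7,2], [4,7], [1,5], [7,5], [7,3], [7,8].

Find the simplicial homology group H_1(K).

H_1 ≅ Z^4.

Take the total order 0 < 1 < 2 < 3 < 4 < 5 < 6 < 7 < 8 on the vertex set. Then K (dimension 1) consists of the simplices:

  0-simplices (9): [0], [1], [2], [3], [4], [5], [6], [7], [8]
  1-simplices (12): [0,2], [0,7], [1,5], [1,7], [2,7], [3,6], [3,7], [4,7], [4,8], [5,7], [6,7], [7,8]

Hence C_0 ≅ Z^9, C_1 ≅ Z^12.

The boundary map ∂_1: C_1 → C_0 is given by ∂[p,q] = [q] − [p].
This gives a 9×12 integer matrix of rank 8; reducing to Smith normal form yields diagonal entries (1,1,1,1,1,1,1,1).

Now H_k = ker ∂_k / im ∂_{k+1}, so:

  H_1: rank ker ∂_1 − rank ∂_2 = (12 − 8) − 0 = 4, and there is no ∂_2, so H_1 ≅ Z^4.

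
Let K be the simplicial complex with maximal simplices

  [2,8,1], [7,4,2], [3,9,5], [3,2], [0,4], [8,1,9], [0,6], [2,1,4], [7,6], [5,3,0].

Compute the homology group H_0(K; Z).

H_0 = Z.

K has 10 vertices, 18 edges, 6 triangles.
rank ∂_0 = 0, rank ∂_1 = 9 ⇒ b_0 = 10 − 0 − 9 = 1; all invariant factors of ∂_1 are 1 so no torsion. So H_0 ≅ Z.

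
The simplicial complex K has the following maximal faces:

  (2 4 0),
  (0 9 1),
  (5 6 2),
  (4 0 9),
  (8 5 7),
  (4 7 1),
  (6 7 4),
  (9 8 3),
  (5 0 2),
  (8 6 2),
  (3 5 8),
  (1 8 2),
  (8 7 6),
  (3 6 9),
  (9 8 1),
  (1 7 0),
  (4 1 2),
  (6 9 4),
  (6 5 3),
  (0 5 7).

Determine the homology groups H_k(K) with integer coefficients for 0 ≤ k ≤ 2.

H_0 ≅ Z,  H_1 ≅ Z ⊕ Z/2,  H_2 = 0.

Take the total order 0 < 1 < 2 < 3 < 4 < 5 < 6 < 7 < 8 < 9 on the vertex set. Then K (dimension 2) consists of the simplices:

  0-simplices (10): [0], [1], [2], [3], [4], [5], [6], [7], [8], [9]
  1-simplices (30): (30 of them)
  2-simplices (20): (20 of them)

so the chain groups are C_0 ≅ Z^10, C_1 ≅ Z^30, C_2 ≅ Z^20.

The boundary map ∂_1: C_1 → C_0 sends each edge [p,q] (with p < q) to q − p.
The resulting 10×30 matrix has rank 9, and its Smith normal form has invariant factors (1,1,1,1,1,1,1,1,1).

The boundary map ∂_2: C_2 → C_1 sends each 2-simplex [p,q,r] to [q,r] − [p,r] + [p,q]. For instance
  ∂[0,5,7] = [5,7] − [0,7] + [0,5],
  ∂[1,2,8] = [2,8] − [1,8] + [1,2].
This gives a 30×20 integer matrix of rank 20; reducing to Smith normal form yields diagonal entries (1,1,1,1,1,1,1,1,1,1,1,1,1,1,1,1,1,1,1,2).

Computing H_k = (kernel of ∂_k) / (image of ∂_{k+1}):

  H_0: rank C_0 − rank ∂_1 = 10 − 9 = 1, and the invariant factors of ∂_1 are all 1, so H_0 = Z.
  H_1: rank ker ∂_1 − rank ∂_2 = (30 − 9) − 20 = 1, and ∂_2 has invariant factor 2 > 1, so H_1 = Z ⊕ Z/2.
  H_2: rank ker ∂_2 − rank ∂_3 = (20 − 20) − 0 = 0, and there is no ∂_3, so H_2 = 0.

As a check, the Euler characteristic is 10 − 30 + 20 = 0, which agrees with 1 − 1 + 0 = 0.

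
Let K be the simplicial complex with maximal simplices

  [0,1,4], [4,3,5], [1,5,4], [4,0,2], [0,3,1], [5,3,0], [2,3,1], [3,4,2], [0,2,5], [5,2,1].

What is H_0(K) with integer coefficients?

We work with the vertex ordering 0 < 1 < 2 < 3 < 4 < 5. The simplices of K, each written with vertices in increasing order, are:

  0-simplices (6): [0], [1], [2], [3], [4], [5]
  1-simplices (15): [0,1], [0,2], [0,3], [0,4], [0,5], [1,2], [1,3], [1,4], [1,5], [2,3], [2,4], [2,5], [3,4], [3,5], [4,5]
  2-simplices (10): [0,1,3], [0,1,4], [0,2,4], [0,2,5], [0,3,5], [1,2,3], [1,2,5], [1,4,5], [2,3,4], [3,4,5]

Hence C_0 ≅ Z^6, C_1 ≅ Z^15, C_2 ≅ Z^10.

∂_1: C_1 → C_0 maps an edge to its endpoints' difference, ∂[p,q] = q − p.
The 6×15 boundary matrix has rank 5 and Smith normal form diag(1,1,1,1,1).

Boundary ∂_2: C_2 → C_1 acts by ∂[p,q,r] = [q,r] − [p,r] + [p,q]. For instance
  ∂[1,2,5] = [2,5] − [1,5] + [1,2],
  ∂[0,1,4] = [1,4] − [0,4] + [0,1].
As a 15×10 matrix over Z this has rank 10, with invariant factors (1,1,1,1,1,1,1,1,1,2).

Reading off H_k = ker ∂_k / im ∂_{k+1}:

  H_0: rank C_0 − rank ∂_1 = 6 − 5 = 1, and the invariant factors of ∂_1 are all 1, so H_0 = Z.

H_0 = Z.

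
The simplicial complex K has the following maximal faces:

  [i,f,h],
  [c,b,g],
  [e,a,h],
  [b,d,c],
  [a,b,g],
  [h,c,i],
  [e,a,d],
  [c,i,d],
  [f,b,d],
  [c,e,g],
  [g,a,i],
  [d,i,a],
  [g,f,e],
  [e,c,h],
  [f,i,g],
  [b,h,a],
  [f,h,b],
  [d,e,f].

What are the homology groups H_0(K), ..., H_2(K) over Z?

H_0 ≅ Z,  H_1 ≅ Z^2,  H_2 ≅ Z.

Take the total order a < b < c < d < e < f < g < h < i on the vertex set. Then K (dimension 2) consists of the simplices:

  0-simplices (9): a, b, c, d, e, f, g, h, i
  1-simplices (27): ab, ad, ae, ag, ah, ai, bc, bd, bf, bg, bh, cd, ce, cg, ch, ci, de, df, di, ef, eg, eh, fg, fh, fi, gi, hi
  2-simplices (18): abg, abh, ade, adi, aeh, agi, bcd, bcg, bdf, bfh, cdi, ceg, ceh, chi, def, efg, fgi, fhi

so the chain groups are C_0 ≅ Z^9, C_1 ≅ Z^27, C_2 ≅ Z^18.

The boundary map ∂_1: C_1 → C_0 maps an edge to its endpoints' difference, ∂[p,q] = q − p. For instance
  ∂bc = c − b.
The 9×27 boundary matrix has rank 8 and Smith normal form diag(1,1,1,1,1,1,1,1).

Boundary ∂_2: C_2 → C_1 sends each 2-simplex [p,q,r] to [q,r] − [p,r] + [p,q]. For instance
  ∂efg = fg − eg + ef,
  ∂bcg = cg − bg + bc.
The 27×18 boundary matrix has rank 17 and Smith normal form diag(1,1,1,1,1,1,1,1,1,1,1,1,1,1,1,1,1).

Reading off H_k = ker ∂_k / im ∂_{k+1}:

  H_0: rank C_0 − rank ∂_1 = 9 − 8 = 1, and the invariant factors of ∂_1 are all 1, so H_0 ≅ Z.
  H_1: rank ker ∂_1 − rank ∂_2 = (27 − 8) − 17 = 2, and the invariant factors of ∂_2 are all 1, so H_1 ≅ Z^2.
  H_2: rank ker ∂_2 − rank ∂_3 = (18 − 17) − 0 = 1, and there is no ∂_3, so H_2 ≅ Z.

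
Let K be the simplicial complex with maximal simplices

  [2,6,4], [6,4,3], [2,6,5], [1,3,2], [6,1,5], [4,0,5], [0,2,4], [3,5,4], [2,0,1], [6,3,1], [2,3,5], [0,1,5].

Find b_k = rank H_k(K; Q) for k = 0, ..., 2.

b_0 = 1, b_1 = 0, b_2 = 0.

Take the total order 0 < 1 < 2 < 3 < 4 < 5 < 6 on the vertex set. Then K (dimension 2) consists of the simplices:

  0-simplices (7): [0], [1], [2], [3], [4], [5], [6]
  1-simplices (18): [0,1], [0,2], [0,4], [0,5], [1,2], [1,3], [1,5], [1,6], [2,3], [2,4], [2,5], [2,6], [3,4], [3,5], [3,6], [4,5], [4,6], [5,6]
  2-simplices (12): [0,1,2], [0,1,5], [0,2,4], [0,4,5], [1,2,3], [1,3,6], [1,5,6], [2,3,5], [2,4,6], [2,5,6], [3,4,5], [3,4,6]

Hence C_0 ≅ Z^7, C_1 ≅ Z^18, C_2 ≅ Z^12.

Boundary ∂_1: C_1 → C_0 is given by ∂[p,q] = [q] − [p]. For instance
  ∂[3,5] = [5] − [3].
The 7×18 boundary matrix has rank 6 and Smith normal form diag(1,1,1,1,1,1).

Boundary ∂_2: C_2 → C_1 acts by ∂[p,q,r] = [q,r] − [p,r] + [p,q]. For instance
  ∂[0,1,2] = [1,2] − [0,2] + [0,1],
  ∂[3,4,5] = [4,5] − [3,5] + [3,4].
The resulting 18×12 matrix has rank 12, and its Smith normal form has invariant factors (1,1,1,1,1,1,1,1,1,1,1,2).

Now H_k = ker ∂_k / im ∂_{k+1}, so:

  H_0: rank C_0 − rank ∂_1 = 7 − 6 = 1, and the invariant factors of ∂_1 are all 1, so H_0 ≅ Z.
  H_1: rank ker ∂_1 − rank ∂_2 = (18 − 6) − 12 = 0, and ∂_2 has invariant factor 2 > 1, so H_1 ≅ Z/2Z.
  H_2: rank ker ∂_2 − rank ∂_3 = (12 − 12) − 0 = 0, and there is no ∂_3, so H_2 ≅ 0.

As a check, the Euler characteristic is 7 − 18 + 12 = 1, which agrees with 1 − 0 + 0 = 1.

Hence the Betti numbers are b_0 = 1, b_1 = 0, b_2 = 0.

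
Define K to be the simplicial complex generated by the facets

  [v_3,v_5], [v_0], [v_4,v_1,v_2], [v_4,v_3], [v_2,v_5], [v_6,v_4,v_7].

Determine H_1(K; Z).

Fix the vertex order v_0 < v_1 < v_2 < v_3 < v_4 < v_5 < v_6 < v_7 and write every simplex with vertices in increasing order. Then dim K = 2 and the simplices of K are:

  0-simplices (8): [v_0], [v_1], [v_2], [v_3], [v_4], [v_5], [v_6], [v_7]
  1-simplices (9): [v_1,v_2], [v_1,v_4], [v_2,v_4], [v_2,v_5], [v_3,v_4], [v_3,v_5], [v_4,v_6], [v_4,v_7], [v_6,v_7]
  2-simplices (2): [v_1,v_2,v_4], [v_4,v_6,v_7]

giving chain groups C_0 ≅ Z^8, C_1 ≅ Z^9, C_2 ≅ Z^2.

Boundary ∂_1: C_1 → C_0 is given by ∂[p,q] = [q] − [p]. For instance
  ∂[v_2,v_5] = [v_5] − [v_2].
The 8×9 boundary matrix has rank 6 and Smith normal form diag(1,1,1,1,1,1).

The boundary map ∂_2: C_2 → C_1 sends each 2-simplex [p,q,r] to [q,r] − [p,r] + [p,q]. For instance
  ∂[v_1,v_2,v_4] = [v_2,v_4] − [v_1,v_4] + [v_1,v_2],
  ∂[v_4,v_6,v_7] = [v_6,v_7] − [v_4,v_7] + [v_4,v_6].
This gives a 9×2 integer matrix of rank 2; reducing to Smith normal form yields diagonal entries (1,1).

Computing H_k = (kernel of ∂_k) / (image of ∂_{k+1}):

  H_1: rank ker ∂_1 − rank ∂_2 = (9 − 6) − 2 = 1, and the invariant factors of ∂_2 are all 1, so H_1 ≅ Z.

H_1 ≅ Z.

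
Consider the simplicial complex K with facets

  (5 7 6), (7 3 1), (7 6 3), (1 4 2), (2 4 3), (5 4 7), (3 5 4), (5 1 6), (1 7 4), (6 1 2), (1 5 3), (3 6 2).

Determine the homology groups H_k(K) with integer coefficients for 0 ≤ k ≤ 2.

Take the total order 1 < 2 < 3 < 4 < 5 < 6 < 7 on the vertex set. Then K (dimension 2) consists of the simplices:

  0-simplices (7): [1], [2], [3], [4], [5], [6], [7]
  1-simplices (18): [1,2], [1,3], [1,4], [1,5], [1,6], [1,7], [2,3], [2,4], [2,6], [3,4], [3,5], [3,6], [3,7], [4,5], [4,7], [5,6], [5,7], [6,7]
  2-simplices (12): [1,2,4], [1,2,6], [1,3,5], [1,3,7], [1,4,7], [1,5,6], [2,3,4], [2,3,6], [3,4,5], [3,6,7], [4,5,7], [5,6,7]

Hence C_0 ≅ Z^7, C_1 ≅ Z^18, C_2 ≅ Z^12.

Boundary ∂_1: C_1 → C_0 maps an edge to its endpoints' difference, ∂[p,q] = q − p. For instance
  ∂[1,2] = [2] − [1].
The resulting 7×18 matrix has rank 6, and its Smith normal form has invariant factors (1,1,1,1,1,1).

Boundary ∂_2: C_2 → C_1 maps a triangle to the signed sum of its edges. For instance
  ∂[3,4,5] = [4,5] − [3,5] + [3,4],
  ∂[1,3,5] = [3,5] − [1,5] + [1,3].
This gives a 18×12 integer matrix of rank 12; reducing to Smith normal form yields diagonal entries (1,1,1,1,1,1,1,1,1,1,1,2).

Now H_k = ker ∂_k / im ∂_{k+1}, so:

  H_0: rank C_0 − rank ∂_1 = 7 − 6 = 1, and the invariant factors of ∂_1 are all 1, so H_0 = Z.
  H_1: rank ker ∂_1 − rank ∂_2 = (18 − 6) − 12 = 0, and ∂_2 has invariant factor 2 > 1, so H_1 = Z_2.
  H_2: rank ker ∂_2 − rank ∂_3 = (12 − 12) − 0 = 0, and there is no ∂_3, so H_2 = 0.

As a check, the Euler characteristic is 7 − 18 + 12 = 1, which agrees with 1 − 0 + 0 = 1.

H_0 = Z,  H_1 = Z_2,  H_2 = 0.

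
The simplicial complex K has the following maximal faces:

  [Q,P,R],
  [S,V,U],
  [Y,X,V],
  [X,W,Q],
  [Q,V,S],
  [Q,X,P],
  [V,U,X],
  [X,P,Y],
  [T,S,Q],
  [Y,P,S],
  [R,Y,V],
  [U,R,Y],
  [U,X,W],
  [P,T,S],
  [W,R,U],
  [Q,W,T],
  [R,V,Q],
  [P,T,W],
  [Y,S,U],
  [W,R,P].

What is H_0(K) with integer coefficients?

Order the vertices as P < Q < R < S < T < U < V < W < X < Y. Listing each simplex with vertices in this order, K has dimension 2 with simplices:

  0-simplices (10): P, Q, R, S, T, U, V, W, X, Y
  1-simplices (30): PQ, PR, PS, PT, PW, PX, PY, QR, QS, QT, QV, QW, QX, RU, RV, RW, RY, ST, SU, SV, SY, TW, UV, UW, UX, UY, VX, VY, WX, XY
  2-simplices (20): PQR, PQX, PRW, PST, PSY, PTW, PXY, QRV, QST, QSV, QTW, QWX, RUW, RUY, RVY, SUV, SUY, UVX, UWX, VXY

so the chain groups are C_0 ≅ Z^10, C_1 ≅ Z^30, C_2 ≅ Z^20.

The boundary map ∂_1: C_1 → C_0 maps an edge to its endpoints' difference, ∂[p,q] = q − p. For instance
  ∂VY = Y − V.
As a 10×30 matrix over Z this has rank 9, with invariant factors (1,1,1,1,1,1,1,1,1).

The boundary map ∂_2: C_2 → C_1 acts by ∂[p,q,r] = [q,r] − [p,r] + [p,q]. For instance
  ∂SUV = UV − SV + SU,
  ∂QTW = TW − QW + QT.
The 30×20 boundary matrix has rank 20 and Smith normal form diag(1,1,1,1,1,1,1,1,1,1,1,1,1,1,1,1,1,1,1,2).

Computing H_k = (kernel of ∂_k) / (image of ∂_{k+1}):

  H_0: rank C_0 − rank ∂_1 = 10 − 9 = 1, and the invariant factors of ∂_1 are all 1, so H_0 ≅ Z.

(K is a triangulation of the Klein bottle.)

H_0 ≅ Z.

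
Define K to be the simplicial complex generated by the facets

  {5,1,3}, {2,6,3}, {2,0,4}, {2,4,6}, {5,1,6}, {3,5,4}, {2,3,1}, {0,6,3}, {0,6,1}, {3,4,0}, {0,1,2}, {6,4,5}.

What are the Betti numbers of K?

We work with the vertex ordering 0 < 1 < 2 < 3 < 4 < 5 < 6. The simplices of K, each written with vertices in increasing order, are:

  0-simplices (7): [0], [1], [2], [3], [4], [5], [6]
  1-simplices (18): [0,1], [0,2], [0,3], [0,4], [0,6], [1,2], [1,3], [1,5], [1,6], [2,3], [2,4], [2,6], [3,4], [3,5], [3,6], [4,5], [4,6], [5,6]
  2-simplices (12): [0,1,2], [0,1,6], [0,2,4], [0,3,4], [0,3,6], [1,2,3], [1,3,5], [1,5,6], [2,3,6], [2,4,6], [3,4,5], [4,5,6]

so the chain groups are C_0 ≅ Z^7, C_1 ≅ Z^18, C_2 ≅ Z^12.

The boundary map ∂_1: C_1 → C_0 is given by ∂[p,q] = [q] − [p].
The resulting 7×18 matrix has rank 6, and its Smith normal form has invariant factors (1,1,1,1,1,1).

Boundary ∂_2: C_2 → C_1 sends each 2-simplex [p,q,r] to [q,r] − [p,r] + [p,q]. For instance
  ∂[0,3,6] = [3,6] − [0,6] + [0,3],
  ∂[1,2,3] = [2,3] − [1,3] + [1,2].
As a 18×12 matrix over Z this has rank 12, with invariant factors (1,1,1,1,1,1,1,1,1,1,1,2).

From H_k ≅ ker(∂_k) / im(∂_{k+1}) we obtain:

  H_0: rank C_0 − rank ∂_1 = 7 − 6 = 1, and the invariant factors of ∂_1 are all 1, so H_0 ≅ Z.
  H_1: rank ker ∂_1 − rank ∂_2 = (18 − 6) − 12 = 0, and ∂_2 has invariant factor 2 > 1, so H_1 ≅ Z/2Z.
  H_2: rank ker ∂_2 − rank ∂_3 = (12 − 12) − 0 = 0, and there is no ∂_3, so H_2 ≅ 0.

As a check, the Euler characteristic is 7 − 18 + 12 = 1, which agrees with 1 − 0 + 0 = 1.
(K is a triangulation of the real projective plane RP^2.)

Hence the Betti numbers are b_0 = 1, b_1 = 0, b_2 = 0.

b_0 = 1, b_1 = 0, b_2 = 0.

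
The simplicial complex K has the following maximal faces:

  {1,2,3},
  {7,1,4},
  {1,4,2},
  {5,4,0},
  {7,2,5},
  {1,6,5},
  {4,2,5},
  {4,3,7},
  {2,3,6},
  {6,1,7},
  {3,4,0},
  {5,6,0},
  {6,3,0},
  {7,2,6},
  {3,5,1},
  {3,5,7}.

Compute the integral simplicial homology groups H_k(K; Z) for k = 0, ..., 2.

We work with the vertex ordering 0 < 1 < 2 < 3 < 4 < 5 < 6 < 7. The simplices of K, each written with vertices in increasing order, are:

  0-simplices (8): [0], [1], [2], [3], [4], [5], [6], [7]
  1-simplices (24): (24 of them)
  2-simplices (16): [0,3,4], [0,3,6], [0,4,5], [0,5,6], [1,2,3], [1,2,4], [1,3,5], [1,4,7], [1,5,6], [1,6,7], [2,3,6], [2,4,5], [2,5,7], [2,6,7], [3,4,7], [3,5,7]

giving chain groups C_0 ≅ Z^8, C_1 ≅ Z^24, C_2 ≅ Z^16.

∂_1: C_1 → C_0 maps an edge to its endpoints' difference, ∂[p,q] = q − p. For instance
  ∂[0,3] = [3] − [0].
As a 8×24 matrix over Z this has rank 7, with invariant factors (1,1,1,1,1,1,1).

The boundary map ∂_2: C_2 → C_1 sends each 2-simplex [p,q,r] to [q,r] − [p,r] + [p,q]. For instance
  ∂[1,2,4] = [2,4] − [1,4] + [1,2],
  ∂[2,4,5] = [4,5] − [2,5] + [2,4].
This gives a 24×16 integer matrix of rank 15; reducing to Smith normal form yields diagonal entries (1,1,1,1,1,1,1,1,1,1,1,1,1,1,1).

Now H_k = ker ∂_k / im ∂_{k+1}, so:

  H_0: rank C_0 − rank ∂_1 = 8 − 7 = 1, and the invariant factors of ∂_1 are all 1, so H_0 = Z.
  H_1: rank ker ∂_1 − rank ∂_2 = (24 − 7) − 15 = 2, and the invariant factors of ∂_2 are all 1, so H_1 = Z^2.
  H_2: rank ker ∂_2 − rank ∂_3 = (16 − 15) − 0 = 1, and there is no ∂_3, so H_2 = Z.

As a check, the Euler characteristic is 8 − 24 + 16 = 0, which agrees with 1 − 2 + 1 = 0.
(K is a triangulation of the torus T^2.)

H_0 ≅ Z,  H_1 ≅ Z^2,  H_2 ≅ Z.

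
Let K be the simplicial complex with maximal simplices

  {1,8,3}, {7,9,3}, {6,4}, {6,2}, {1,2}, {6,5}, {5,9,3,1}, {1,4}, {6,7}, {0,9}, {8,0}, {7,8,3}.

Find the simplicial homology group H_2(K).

Fix the vertex order 0 < 1 < 2 < 3 < 4 < 5 < 6 < 7 < 8 < 9 and write every simplex with vertices in increasing order. Then dim K = 3 and the simplices of K are:

  0-simplices (10): [0], [1], [2], [3], [4], [5], [6], [7], [8], [9]
  1-simplices (19): [0,8], [0,9], [1,2], [1,3], [1,4], [1,5], [1,8], [1,9], [2,6], [3,5], [3,7], [3,8], [3,9], [4,6], [5,6], [5,9], [6,7], [7,8], [7,9]
  2-simplices (7): [1,3,5], [1,3,8], [1,3,9], [1,5,9], [3,5,9], [3,7,8], [3,7,9]
  3-simplices (1): [1,3,5,9]

so the chain groups are C_0 ≅ Z^10, C_1 ≅ Z^19, C_2 ≅ Z^7, C_3 ≅ Z^1.

The boundary map ∂_1: C_1 → C_0 sends each edge [p,q] (with p < q) to q − p. For instance
  ∂[1,5] = [5] − [1].
The 10×19 boundary matrix has rank 9 and Smith normal form diag(1,1,1,1,1,1,1,1,1).

The boundary map ∂_2: C_2 → C_1 acts by ∂[p,q,r] = [q,r] − [p,r] + [p,q]. For instance
  ∂[3,7,9] = [7,9] − [3,9] + [3,7],
  ∂[1,3,9] = [3,9] − [1,9] + [1,3].
The resulting 19×7 matrix has rank 6, and its Smith normal form has invariant factors (1,1,1,1,1,1).

The boundary map ∂_3: C_3 → C_2 sends each 3-simplex σ to the alternating sum Σ_i (−1)^i (σ with its i-th vertex removed). For instance
  ∂[1,3,5,9] = [3,5,9] − [1,5,9] + [1,3,9] − [1,3,5].
As a 7×1 matrix over Z this has rank 1, with invariant factors (1).

Computing H_k = (kernel of ∂_k) / (image of ∂_{k+1}):

  H_2: rank ker ∂_2 − rank ∂_3 = (7 − 6) − 1 = 0, and the invariant factors of ∂_3 are all 1, so H_2 ≅ 0.

H_2 ≅ 0.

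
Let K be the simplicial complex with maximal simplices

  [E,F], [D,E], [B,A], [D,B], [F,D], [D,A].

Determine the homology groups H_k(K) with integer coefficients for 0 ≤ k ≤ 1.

H_0 ≅ Z,  H_1 ≅ Z^2.

Fix the vertex order A < B < D < E < F and write every simplex with vertices in increasing order. Then dim K = 1 and the simplices of K are:

  0-simplices (5): A, B, D, E, F
  1-simplices (6): AB, AD, BD, DE, DF, EF

Hence C_0 ≅ Z^5, C_1 ≅ Z^6.

∂_1: C_1 → C_0 is given by ∂[p,q] = [q] − [p]. For instance
  ∂DF = F − D.
This gives a 5×6 integer matrix of rank 4; reducing to Smith normal form yields diagonal entries (1,1,1,1).

Reading off H_k = ker ∂_k / im ∂_{k+1}:

  H_0: rank C_0 − rank ∂_1 = 5 − 4 = 1, and the invariant factors of ∂_1 are all 1, so H_0 = Z.
  H_1: rank ker ∂_1 − rank ∂_2 = (6 − 4) − 0 = 2, and there is no ∂_2, so H_1 = Z^2.

(K is a triangulation of a wedge of 2 circles.)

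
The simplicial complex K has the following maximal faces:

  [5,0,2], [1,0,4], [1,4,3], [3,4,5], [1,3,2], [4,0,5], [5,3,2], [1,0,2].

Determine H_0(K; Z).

Take the total order 0 < 1 < 2 < 3 < 4 < 5 on the vertex set. Then K (dimension 2) consists of the simplices:

  0-simplices (6): [0], [1], [2], [3], [4], [5]
  1-simplices (12): [0,1], [0,2], [0,4], [0,5], [1,2], [1,3], [1,4], [2,3], [2,5], [3,4], [3,5], [4,5]
  2-simplices (8): [0,1,2], [0,1,4], [0,2,5], [0,4,5], [1,2,3], [1,3,4], [2,3,5], [3,4,5]

Hence C_0 ≅ Z^6, C_1 ≅ Z^12, C_2 ≅ Z^8.

The boundary map ∂_1: C_1 → C_0 sends each edge [p,q] (with p < q) to q − p. For instance
  ∂[2,3] = [3] − [2].
The resulting 6×12 matrix has rank 5, and its Smith normal form has invariant factors (1,1,1,1,1).

Boundary ∂_2: C_2 → C_1 maps a triangle to the signed sum of its edges. For instance
  ∂[0,2,5] = [2,5] − [0,5] + [0,2],
  ∂[0,1,4] = [1,4] − [0,4] + [0,1].
The resulting 12×8 matrix has rank 7, and its Smith normal form has invariant factors (1,1,1,1,1,1,1).

Reading off H_k = ker ∂_k / im ∂_{k+1}:

  H_0: rank C_0 − rank ∂_1 = 6 − 5 = 1, and the invariant factors of ∂_1 are all 1, so H_0 ≅ Z.

H_0 = Z.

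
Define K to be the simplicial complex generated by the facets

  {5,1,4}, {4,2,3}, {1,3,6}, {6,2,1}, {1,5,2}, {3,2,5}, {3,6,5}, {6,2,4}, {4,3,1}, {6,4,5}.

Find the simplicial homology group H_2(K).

Fix the vertex order 1 < 2 < 3 < 4 < 5 < 6 and write every simplex with vertices in increasing order. Then dim K = 2 and the simplices of K are:

  0-simplices (6): [1], [2], [3], [4], [5], [6]
  1-simplices (15): [1,2], [1,3], [1,4], [1,5], [1,6], [2,3], [2,4], [2,5], [2,6], [3,4], [3,5], [3,6], [4,5], [4,6], [5,6]
  2-simplices (10): [1,2,5], [1,2,6], [1,3,4], [1,3,6], [1,4,5], [2,3,4], [2,3,5], [2,4,6], [3,5,6], [4,5,6]

so the chain groups are C_0 ≅ Z^6, C_1 ≅ Z^15, C_2 ≅ Z^10.

The boundary map ∂_1: C_1 → C_0 is given by ∂[p,q] = [q] − [p]. For instance
  ∂[4,5] = [5] − [4].
The 6×15 boundary matrix has rank 5 and Smith normal form diag(1,1,1,1,1).

The boundary map ∂_2: C_2 → C_1 sends each 2-simplex [p,q,r] to [q,r] − [p,r] + [p,q]. For instance
  ∂[1,3,4] = [3,4] − [1,4] + [1,3],
  ∂[1,3,6] = [3,6] − [1,6] + [1,3].
The resulting 15×10 matrix has rank 10, and its Smith normal form has invariant factors (1,1,1,1,1,1,1,1,1,2).

From H_k ≅ ker(∂_k) / im(∂_{k+1}) we obtain:

  H_2: rank ker ∂_2 − rank ∂_3 = (10 − 10) − 0 = 0, and there is no ∂_3, so H_2 = 0.

H_2 = 0.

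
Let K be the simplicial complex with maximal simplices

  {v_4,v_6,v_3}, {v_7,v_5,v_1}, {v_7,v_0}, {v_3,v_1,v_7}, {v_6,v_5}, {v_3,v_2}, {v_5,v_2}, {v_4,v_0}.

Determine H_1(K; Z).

H_1 = Z^3.

Order the vertices as v_0 < v_1 < v_2 < v_3 < v_4 < v_5 < v_6 < v_7. Listing each simplex with vertices in this order, K has dimension 2 with simplices:

  0-simplices (8): [v_0], [v_1], [v_2], [v_3], [v_4], [v_5], [v_6], [v_7]
  1-simplices (13): [v_0,v_4], [v_0,v_7], [v_1,v_3], [v_1,v_5], [v_1,v_7], [v_2,v_3], [v_2,v_5], [v_3,v_4], [v_3,v_6], [v_3,v_7], [v_4,v_6], [v_5,v_6], [v_5,v_7]
  2-simplices (3): [v_1,v_3,v_7], [v_1,v_5,v_7], [v_3,v_4,v_6]

Hence C_0 ≅ Z^8, C_1 ≅ Z^13, C_2 ≅ Z^3.

The boundary map ∂_1: C_1 → C_0 sends each edge [p,q] (with p < q) to q − p.
The resulting 8×13 matrix has rank 7, and its Smith normal form has invariant factors (1,1,1,1,1,1,1).

The boundary map ∂_2: C_2 → C_1 maps a triangle to the signed sum of its edges. For instance
  ∂[v_1,v_5,v_7] = [v_5,v_7] − [v_1,v_7] + [v_1,v_5],
  ∂[v_3,v_4,v_6] = [v_4,v_6] − [v_3,v_6] + [v_3,v_4].
As a 13×3 matrix over Z this has rank 3, with invariant factors (1,1,1).

From H_k ≅ ker(∂_k) / im(∂_{k+1}) we obtain:

  H_1: rank ker ∂_1 − rank ∂_2 = (13 − 7) − 3 = 3, and the invariant factors of ∂_2 are all 1, so H_1 ≅ Z^3.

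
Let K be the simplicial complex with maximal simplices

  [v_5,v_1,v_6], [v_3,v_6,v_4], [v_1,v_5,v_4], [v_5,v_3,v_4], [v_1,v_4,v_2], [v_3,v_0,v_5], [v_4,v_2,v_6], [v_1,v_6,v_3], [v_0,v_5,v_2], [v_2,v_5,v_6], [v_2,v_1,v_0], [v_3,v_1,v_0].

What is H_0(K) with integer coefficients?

K has 7 vertices, 18 edges, 12 triangles.
rank ∂_0 = 0, rank ∂_1 = 6 ⇒ b_0 = 7 − 0 − 6 = 1; all invariant factors of ∂_1 are 1 so no torsion. So H_0 = Z.

H_0 = Z.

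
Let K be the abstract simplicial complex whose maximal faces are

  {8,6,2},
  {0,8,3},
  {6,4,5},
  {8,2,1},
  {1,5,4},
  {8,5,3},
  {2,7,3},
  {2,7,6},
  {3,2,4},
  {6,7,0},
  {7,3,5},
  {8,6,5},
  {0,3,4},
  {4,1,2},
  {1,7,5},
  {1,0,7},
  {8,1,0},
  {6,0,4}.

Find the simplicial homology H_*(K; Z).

K has 9 vertices, 27 edges, 18 triangles.
rank ∂_0 = 0, rank ∂_1 = 8 ⇒ b_0 = 9 − 0 − 8 = 1; all invariant factors of ∂_1 are 1 so no torsion. So H_0 = Z.
rank ∂_1 = 8, rank ∂_2 = 17 ⇒ b_1 = 27 − 8 − 17 = 2; all invariant factors of ∂_2 are 1 so no torsion. So H_1 = Z^2.
rank ∂_2 = 17, rank ∂_3 = 0 ⇒ b_2 = 18 − 17 − 0 = 1. So H_2 = Z.

H_0 = Z,  H_1 = Z^2,  H_2 = Z.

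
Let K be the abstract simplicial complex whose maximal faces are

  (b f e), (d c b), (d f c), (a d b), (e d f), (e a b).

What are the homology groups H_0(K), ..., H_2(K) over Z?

H_0 ≅ Z,  H_1 ≅ Z,  H_2 = 0.

We work with the vertex ordering a < b < c < d < e < f. The simplices of K, each written with vertices in increasing order, are:

  0-simplices (6): a, b, c, d, e, f
  1-simplices (12): ab, ad, ae, bc, bd, be, bf, cd, cf, de, df, ef
  2-simplices (6): abd, abe, bcd, bef, cdf, def

Hence C_0 ≅ Z^6, C_1 ≅ Z^12, C_2 ≅ Z^6.

Boundary ∂_1: C_1 → C_0 sends each edge [p,q] (with p < q) to q − p. For instance
  ∂cf = f − c.
As a 6×12 matrix over Z this has rank 5, with invariant factors (1,1,1,1,1).

Boundary ∂_2: C_2 → C_1 acts by ∂[p,q,r] = [q,r] − [p,r] + [p,q]. For instance
  ∂bcd = cd − bd + bc,
  ∂cdf = df − cf + cd.
The resulting 12×6 matrix has rank 6, and its Smith normal form has invariant factors (1,1,1,1,1,1).

Now H_k = ker ∂_k / im ∂_{k+1}, so:

  H_0: rank C_0 − rank ∂_1 = 6 − 5 = 1, and the invariant factors of ∂_1 are all 1, so H_0 = Z.
  H_1: rank ker ∂_1 − rank ∂_2 = (12 − 5) − 6 = 1, and the invariant factors of ∂_2 are all 1, so H_1 = Z.
  H_2: rank ker ∂_2 − rank ∂_3 = (6 − 6) − 0 = 0, and there is no ∂_3, so H_2 = 0.

As a check, the Euler characteristic is 6 − 12 + 6 = 0, which agrees with 1 − 1 + 0 = 0.
(K is a triangulation of the cylinder S^1 x I.)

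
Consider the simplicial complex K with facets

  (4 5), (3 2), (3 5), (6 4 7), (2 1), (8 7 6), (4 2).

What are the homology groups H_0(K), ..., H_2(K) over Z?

We work with the vertex ordering 1 < 2 < 3 < 4 < 5 < 6 < 7 < 8. The simplices of K, each written with vertices in increasing order, are:

  0-simplices (8): [1], [2], [3], [4], [5], [6], [7], [8]
  1-simplices (10): [1,2], [2,3], [2,4], [3,5], [4,5], [4,6], [4,7], [6,7], [6,8], [7,8]
  2-simplices (2): [4,6,7], [6,7,8]

so the chain groups are C_0 ≅ Z^8, C_1 ≅ Z^10, C_2 ≅ Z^2.

The boundary map ∂_1: C_1 → C_0 is given by ∂[p,q] = [q] − [p]. For instance
  ∂[4,6] = [6] − [4].
The resulting 8×10 matrix has rank 7, and its Smith normal form has invariant factors (1,1,1,1,1,1,1).

∂_2: C_2 → C_1 sends each 2-simplex [p,q,r] to [q,r] − [p,r] + [p,q]. For instance
  ∂[6,7,8] = [7,8] − [6,8] + [6,7],
  ∂[4,6,7] = [6,7] − [4,7] + [4,6].
As a 10×2 matrix over Z this has rank 2, with invariant factors (1,1).

From H_k ≅ ker(∂_k) / im(∂_{k+1}) we obtain:

  H_0: rank C_0 − rank ∂_1 = 8 − 7 = 1, and the invariant factors of ∂_1 are all 1, so H_0 = Z.
  H_1: rank ker ∂_1 − rank ∂_2 = (10 − 7) − 2 = 1, and the invariant factors of ∂_2 are all 1, so H_1 = Z.
  H_2: rank ker ∂_2 − rank ∂_3 = (2 − 2) − 0 = 0, and there is no ∂_3, so H_2 = 0.

As a check, the Euler characteristic is 8 − 10 + 2 = 0, which agrees with 1 − 1 + 0 = 0.

H_0 ≅ Z,  H_1 ≅ Z,  H_2 = 0.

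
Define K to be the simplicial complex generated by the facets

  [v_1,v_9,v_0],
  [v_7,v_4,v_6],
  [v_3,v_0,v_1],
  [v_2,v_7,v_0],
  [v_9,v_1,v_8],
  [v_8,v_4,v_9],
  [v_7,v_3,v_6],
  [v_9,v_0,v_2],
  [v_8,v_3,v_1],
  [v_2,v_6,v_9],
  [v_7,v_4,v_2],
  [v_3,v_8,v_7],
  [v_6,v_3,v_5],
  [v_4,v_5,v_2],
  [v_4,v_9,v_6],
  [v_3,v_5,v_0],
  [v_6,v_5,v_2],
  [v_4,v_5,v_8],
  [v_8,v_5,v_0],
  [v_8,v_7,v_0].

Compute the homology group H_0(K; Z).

H_0 ≅ Z.

K has 10 vertices, 30 edges, 20 triangles.
rank ∂_0 = 0, rank ∂_1 = 9 ⇒ b_0 = 10 − 0 − 9 = 1; all invariant factors of ∂_1 are 1 so no torsion. So H_0 ≅ Z.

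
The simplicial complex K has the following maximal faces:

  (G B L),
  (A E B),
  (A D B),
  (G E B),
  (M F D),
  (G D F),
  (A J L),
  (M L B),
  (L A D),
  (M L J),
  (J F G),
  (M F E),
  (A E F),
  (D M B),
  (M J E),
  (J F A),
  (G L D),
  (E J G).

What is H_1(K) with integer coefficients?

H_1 ≅ Z ⊕ Z/2.

K has 9 vertices, 27 edges, 18 triangles.
rank ∂_1 = 8, rank ∂_2 = 18 ⇒ b_1 = 27 − 8 − 18 = 1; ∂_2 has invariant factor(s) [2] giving torsion. So H_1 = Z ⊕ Z/2.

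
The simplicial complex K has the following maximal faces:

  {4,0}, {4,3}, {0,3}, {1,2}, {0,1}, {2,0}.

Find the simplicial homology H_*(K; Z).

H_0 = Z,  H_1 = Z^2.

Fix the vertex order 0 < 1 < 2 < 3 < 4 and write every simplex with vertices in increasing order. Then dim K = 1 and the simplices of K are:

  0-simplices (5): [0], [1], [2], [3], [4]
  1-simplices (6): [0,1], [0,2], [0,3], [0,4], [1,2], [3,4]

giving chain groups C_0 ≅ Z^5, C_1 ≅ Z^6.

Boundary ∂_1: C_1 → C_0 sends each edge [p,q] (with p < q) to q − p. For instance
  ∂[0,4] = [4] − [0].
This gives a 5×6 integer matrix of rank 4; reducing to Smith normal form yields diagonal entries (1,1,1,1).

Now H_k = ker ∂_k / im ∂_{k+1}, so:

  H_0: rank C_0 − rank ∂_1 = 5 − 4 = 1, and the invariant factors of ∂_1 are all 1, so H_0 = Z.
  H_1: rank ker ∂_1 − rank ∂_2 = (6 − 4) − 0 = 2, and there is no ∂_2, so H_1 = Z^2.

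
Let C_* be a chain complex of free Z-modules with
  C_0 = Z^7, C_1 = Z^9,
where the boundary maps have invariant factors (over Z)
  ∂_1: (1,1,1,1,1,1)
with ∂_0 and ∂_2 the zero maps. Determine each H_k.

H_0 ≅ Z,  H_1 ≅ Z^3.

H_0: b_0 = 7 − 0 − 6 = 1; torsion from ∂_1 factors > 1: none. So H_0 ≅ Z.
H_1: b_1 = 9 − 6 − 0 = 3; torsion from ∂_2 factors > 1: none. So H_1 ≅ Z^3.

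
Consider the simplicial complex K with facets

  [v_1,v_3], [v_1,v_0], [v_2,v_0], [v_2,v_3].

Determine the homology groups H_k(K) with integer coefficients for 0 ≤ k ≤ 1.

H_0 = Z,  H_1 = Z.

We work with the vertex ordering v_0 < v_1 < v_2 < v_3. The simplices of K, each written with vertices in increasing order, are:

  0-simplices (4): [v_0], [v_1], [v_2], [v_3]
  1-simplices (4): [v_0,v_1], [v_0,v_2], [v_1,v_3], [v_2,v_3]

Hence C_0 ≅ Z^4, C_1 ≅ Z^4.

Boundary ∂_1: C_1 → C_0 maps an edge to its endpoints' difference, ∂[p,q] = q − p. For instance
  ∂[v_1,v_3] = [v_3] − [v_1].
This gives a 4×4 integer matrix of rank 3; reducing to Smith normal form yields diagonal entries (1,1,1).

Computing H_k = (kernel of ∂_k) / (image of ∂_{k+1}):

  H_0: rank C_0 − rank ∂_1 = 4 − 3 = 1, and the invariant factors of ∂_1 are all 1, so H_0 = Z.
  H_1: rank ker ∂_1 − rank ∂_2 = (4 − 3) − 0 = 1, and there is no ∂_2, so H_1 = Z.

As a check, the Euler characteristic is 4 − 4 = 0, which agrees with 1 − 1 = 0.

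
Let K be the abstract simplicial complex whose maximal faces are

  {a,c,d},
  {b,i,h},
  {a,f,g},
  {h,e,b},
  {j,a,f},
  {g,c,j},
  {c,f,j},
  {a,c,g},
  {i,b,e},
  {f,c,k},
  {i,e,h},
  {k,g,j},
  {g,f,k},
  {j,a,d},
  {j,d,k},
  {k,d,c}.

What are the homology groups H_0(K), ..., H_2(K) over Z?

Order the vertices as a < b < c < d < e < f < g < h < i < j < k. Listing each simplex with vertices in this order, K has dimension 2 with simplices:

  0-simplices (11): a, b, c, d, e, f, g, h, i, j, k
  1-simplices (24): ac, ad, af, ag, aj, be, bh, bi, cd, cf, cg, cj, ck, dj, dk, eh, ei, fg, fj, fk, gj, gk, hi, jk
  2-simplices (16): acd, acg, adj, afg, afj, beh, bei, bhi, cdk, cfj, cfk, cgj, djk, ehi, fgk, gjk

Hence C_0 ≅ Z^11, C_1 ≅ Z^24, C_2 ≅ Z^16.

∂_1: C_1 → C_0 sends each edge [p,q] (with p < q) to q − p. For instance
  ∂cd = d − c.
The 11×24 boundary matrix has rank 9 and Smith normal form diag(1,1,1,1,1,1,1,1,1).

The boundary map ∂_2: C_2 → C_1 sends each 2-simplex [p,q,r] to [q,r] − [p,r] + [p,q]. For instance
  ∂afj = fj − aj + af,
  ∂acd = cd − ad + ac.
The resulting 24×16 matrix has rank 15, and its Smith normal form has invariant factors (1,1,1,1,1,1,1,1,1,1,1,1,1,1,2).

Now H_k = ker ∂_k / im ∂_{k+1}, so:

  H_0: rank C_0 − rank ∂_1 = 11 − 9 = 2, and the invariant factors of ∂_1 are all 1, so H_0 ≅ Z^2.
  H_1: rank ker ∂_1 − rank ∂_2 = (24 − 9) − 15 = 0, and ∂_2 has invariant factor 2 > 1, so H_1 ≅ Z/2Z.
  H_2: rank ker ∂_2 − rank ∂_3 = (16 − 15) − 0 = 1, and there is no ∂_3, so H_2 ≅ Z.

As a check, the Euler characteristic is 11 − 24 + 16 = 3, which agrees with 2 − 0 + 1 = 3.

H_0 ≅ Z^2,  H_1 ≅ Z/2Z,  H_2 ≅ Z.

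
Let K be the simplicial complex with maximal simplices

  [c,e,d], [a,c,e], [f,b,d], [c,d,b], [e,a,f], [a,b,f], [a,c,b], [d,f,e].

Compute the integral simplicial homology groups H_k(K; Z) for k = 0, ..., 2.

H_0 ≅ Z,  H_1 = 0,  H_2 ≅ Z.

Fix the vertex order a < b < c < d < e < f and write every simplex with vertices in increasing order. Then dim K = 2 and the simplices of K are:

  0-simplices (6): a, b, c, d, e, f
  1-simplices (12): ab, ac, ae, af, bc, bd, bf, cd, ce, de, df, ef
  2-simplices (8): abc, abf, ace, aef, bcd, bdf, cde, def

so the chain groups are C_0 ≅ Z^6, C_1 ≅ Z^12, C_2 ≅ Z^8.

Boundary ∂_1: C_1 → C_0 is given by ∂[p,q] = [q] − [p].
This gives a 6×12 integer matrix of rank 5; reducing to Smith normal form yields diagonal entries (1,1,1,1,1).

Boundary ∂_2: C_2 → C_1 acts by ∂[p,q,r] = [q,r] − [p,r] + [p,q]. For instance
  ∂abc = bc − ac + ab,
  ∂bcd = cd − bd + bc.
As a 12×8 matrix over Z this has rank 7, with invariant factors (1,1,1,1,1,1,1).

From H_k ≅ ker(∂_k) / im(∂_{k+1}) we obtain:

  H_0: rank C_0 − rank ∂_1 = 6 − 5 = 1, and the invariant factors of ∂_1 are all 1, so H_0 ≅ Z.
  H_1: rank ker ∂_1 − rank ∂_2 = (12 − 5) − 7 = 0, and the invariant factors of ∂_2 are all 1, so H_1 ≅ 0.
  H_2: rank ker ∂_2 − rank ∂_3 = (8 − 7) − 0 = 1, and there is no ∂_3, so H_2 ≅ Z.

As a check, the Euler characteristic is 6 − 12 + 8 = 2, which agrees with 1 − 0 + 1 = 2.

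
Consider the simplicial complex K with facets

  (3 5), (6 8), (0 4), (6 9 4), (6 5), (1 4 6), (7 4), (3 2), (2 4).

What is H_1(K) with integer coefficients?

H_1 = Z.

Take the total order 0 < 1 < 2 < 3 < 4 < 5 < 6 < 7 < 8 < 9 on the vertex set. Then K (dimension 2) consists of the simplices:

  0-simplices (10): [0], [1], [2], [3], [4], [5], [6], [7], [8], [9]
  1-simplices (12): [0,4], [1,4], [1,6], [2,3], [2,4], [3,5], [4,6], [4,7], [4,9], [5,6], [6,8], [6,9]
  2-simplices (2): [1,4,6], [4,6,9]

Hence C_0 ≅ Z^10, C_1 ≅ Z^12, C_2 ≅ Z^2.

∂_1: C_1 → C_0 sends each edge [p,q] (with p < q) to q − p. For instance
  ∂[4,6] = [6] − [4].
The 10×12 boundary matrix has rank 9 and Smith normal form diag(1,1,1,1,1,1,1,1,1).

∂_2: C_2 → C_1 sends each 2-simplex [p,q,r] to [q,r] − [p,r] + [p,q]. For instance
  ∂[1,4,6] = [4,6] − [1,6] + [1,4],
  ∂[4,6,9] = [6,9] − [4,9] + [4,6].
As a 12×2 matrix over Z this has rank 2, with invariant factors (1,1).

From H_k ≅ ker(∂_k) / im(∂_{k+1}) we obtain:

  H_1: rank ker ∂_1 − rank ∂_2 = (12 − 9) − 2 = 1, and the invariant factors of ∂_2 are all 1, so H_1 = Z.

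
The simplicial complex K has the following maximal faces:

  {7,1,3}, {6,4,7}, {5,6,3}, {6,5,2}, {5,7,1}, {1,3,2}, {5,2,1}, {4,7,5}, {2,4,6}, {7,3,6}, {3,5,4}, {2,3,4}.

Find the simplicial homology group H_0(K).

Take the total order 1 < 2 < 3 < 4 < 5 < 6 < 7 on the vertex set. Then K (dimension 2) consists of the simplices:

  0-simplices (7): [1], [2], [3], [4], [5], [6], [7]
  1-simplices (18): [1,2], [1,3], [1,5], [1,7], [2,3], [2,4], [2,5], [2,6], [3,4], [3,5], [3,6], [3,7], [4,5], [4,6], [4,7], [5,6], [5,7], [6,7]
  2-simplices (12): [1,2,3], [1,2,5], [1,3,7], [1,5,7], [2,3,4], [2,4,6], [2,5,6], [3,4,5], [3,5,6], [3,6,7], [4,5,7], [4,6,7]

Hence C_0 ≅ Z^7, C_1 ≅ Z^18, C_2 ≅ Z^12.

Boundary ∂_1: C_1 → C_0 is given by ∂[p,q] = [q] − [p]. For instance
  ∂[1,5] = [5] − [1].
The resulting 7×18 matrix has rank 6, and its Smith normal form has invariant factors (1,1,1,1,1,1).

Boundary ∂_2: C_2 → C_1 acts by ∂[p,q,r] = [q,r] − [p,r] + [p,q]. For instance
  ∂[3,6,7] = [6,7] − [3,7] + [3,6],
  ∂[2,4,6] = [4,6] − [2,6] + [2,4].
The 18×12 boundary matrix has rank 12 and Smith normal form diag(1,1,1,1,1,1,1,1,1,1,1,2).

Now H_k = ker ∂_k / im ∂_{k+1}, so:

  H_0: rank C_0 − rank ∂_1 = 7 − 6 = 1, and the invariant factors of ∂_1 are all 1, so H_0 ≅ Z.

H_0 = Z.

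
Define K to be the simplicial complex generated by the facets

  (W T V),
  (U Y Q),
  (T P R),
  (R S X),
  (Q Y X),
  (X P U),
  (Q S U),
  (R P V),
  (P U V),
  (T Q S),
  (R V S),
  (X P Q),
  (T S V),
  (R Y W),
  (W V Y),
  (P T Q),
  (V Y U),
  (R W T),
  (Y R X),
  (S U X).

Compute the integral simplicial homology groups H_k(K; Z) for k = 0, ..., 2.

Take the total order P < Q < R < S < T < U < V < W < X < Y on the vertex set. Then K (dimension 2) consists of the simplices:

  0-simplices (10): P, Q, R, S, T, U, V, W, X, Y
  1-simplices (30): PQ, PR, PT, PU, PV, PX, QS, QT, QU, QX, QY, RS, RT, RV, RW, RX, RY, ST, SU, SV, SX, TV, TW, UV, UX, UY, VW, VY, WY, XY
  2-simplices (20): PQT, PQX, PRT, PRV, PUV, PUX, QST, QSU, QUY, QXY, RSV, RSX, RTW, RWY, RXY, STV, SUX, TVW, UVY, VWY

Hence C_0 ≅ Z^10, C_1 ≅ Z^30, C_2 ≅ Z^20.

Boundary ∂_1: C_1 → C_0 maps an edge to its endpoints' difference, ∂[p,q] = q − p.
The resulting 10×30 matrix has rank 9, and its Smith normal form has invariant factors (1,1,1,1,1,1,1,1,1).

The boundary map ∂_2: C_2 → C_1 maps a triangle to the signed sum of its edges. For instance
  ∂RXY = XY − RY + RX,
  ∂SUX = UX − SX + SU.
The resulting 30×20 matrix has rank 20, and its Smith normal form has invariant factors (1,1,1,1,1,1,1,1,1,1,1,1,1,1,1,1,1,1,1,2).

From H_k ≅ ker(∂_k) / im(∂_{k+1}) we obtain:

  H_0: rank C_0 − rank ∂_1 = 10 − 9 = 1, and the invariant factors of ∂_1 are all 1, so H_0 = Z.
  H_1: rank ker ∂_1 − rank ∂_2 = (30 − 9) − 20 = 1, and ∂_2 has invariant factor 2 > 1, so H_1 = Z ⊕ Z_2.
  H_2: rank ker ∂_2 − rank ∂_3 = (20 − 20) − 0 = 0, and there is no ∂_3, so H_2 = 0.

H_0 ≅ Z,  H_1 ≅ Z ⊕ Z_2,  H_2 = 0.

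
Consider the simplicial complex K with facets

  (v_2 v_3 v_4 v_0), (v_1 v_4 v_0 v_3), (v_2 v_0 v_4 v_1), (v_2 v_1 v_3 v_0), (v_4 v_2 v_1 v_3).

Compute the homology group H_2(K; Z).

We work with the vertex ordering v_0 < v_1 < v_2 < v_3 < v_4. The simplices of K, each written with vertices in increasing order, are:

  0-simplices (5): [v_0], [v_1], [v_2], [v_3], [v_4]
  1-simplices (10): [v_0,v_1], [v_0,v_2], [v_0,v_3], [v_0,v_4], [v_1,v_2], [v_1,v_3], [v_1,v_4], [v_2,v_3], [v_2,v_4], [v_3,v_4]
  2-simplices (10): [v_0,v_1,v_2], [v_0,v_1,v_3], [v_0,v_1,v_4], [v_0,v_2,v_3], [v_0,v_2,v_4], [v_0,v_3,v_4], [v_1,v_2,v_3], [v_1,v_2,v_4], [v_1,v_3,v_4], [v_2,v_3,v_4]
  3-simplices (5): [v_0,v_1,v_2,v_3], [v_0,v_1,v_2,v_4], [v_0,v_1,v_3,v_4], [v_0,v_2,v_3,v_4], [v_1,v_2,v_3,v_4]

Hence C_0 ≅ Z^5, C_1 ≅ Z^10, C_2 ≅ Z^10, C_3 ≅ Z^5.

Boundary ∂_1: C_1 → C_0 is given by ∂[p,q] = [q] − [p].
As a 5×10 matrix over Z this has rank 4, with invariant factors (1,1,1,1).

∂_2: C_2 → C_1 maps a triangle to the signed sum of its edges. For instance
  ∂[v_1,v_2,v_4] = [v_2,v_4] − [v_1,v_4] + [v_1,v_2],
  ∂[v_0,v_2,v_3] = [v_2,v_3] − [v_0,v_3] + [v_0,v_2].
As a 10×10 matrix over Z this has rank 6, with invariant factors (1,1,1,1,1,1).

Boundary ∂_3: C_3 → C_2 sends each 3-simplex σ to the alternating sum Σ_i (−1)^i (σ with its i-th vertex removed). For instance
  ∂[v_0,v_1,v_2,v_3] = [v_1,v_2,v_3] − [v_0,v_2,v_3] + [v_0,v_1,v_3] − [v_0,v_1,v_2],
  ∂[v_1,v_2,v_3,v_4] = [v_2,v_3,v_4] − [v_1,v_3,v_4] + [v_1,v_2,v_4] − [v_1,v_2,v_3].
This gives a 10×5 integer matrix of rank 4; reducing to Smith normal form yields diagonal entries (1,1,1,1).

Computing H_k = (kernel of ∂_k) / (image of ∂_{k+1}):

  H_2: rank ker ∂_2 − rank ∂_3 = (10 − 6) − 4 = 0, and the invariant factors of ∂_3 are all 1, so H_2 ≅ 0.

H_2 ≅ 0.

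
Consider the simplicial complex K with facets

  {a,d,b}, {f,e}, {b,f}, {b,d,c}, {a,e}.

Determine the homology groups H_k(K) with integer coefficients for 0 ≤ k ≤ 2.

We work with the vertex ordering a < b < c < d < e < f. The simplices of K, each written with vertices in increasing order, are:

  0-simplices (6): a, b, c, d, e, f
  1-simplices (8): ab, ad, ae, bc, bd, bf, cd, ef
  2-simplices (2): abd, bcd

so the chain groups are C_0 ≅ Z^6, C_1 ≅ Z^8, C_2 ≅ Z^2.

∂_1: C_1 → C_0 is given by ∂[p,q] = [q] − [p]. For instance
  ∂bc = c − b.
This gives a 6×8 integer matrix of rank 5; reducing to Smith normal form yields diagonal entries (1,1,1,1,1).

The boundary map ∂_2: C_2 → C_1 acts by ∂[p,q,r] = [q,r] − [p,r] + [p,q]. For instance
  ∂abd = bd − ad + ab,
  ∂bcd = cd − bd + bc.
The resulting 8×2 matrix has rank 2, and its Smith normal form has invariant factors (1,1).

Reading off H_k = ker ∂_k / im ∂_{k+1}:

  H_0: rank C_0 − rank ∂_1 = 6 − 5 = 1, and the invariant factors of ∂_1 are all 1, so H_0 = Z.
  H_1: rank ker ∂_1 − rank ∂_2 = (8 − 5) − 2 = 1, and the invariant factors of ∂_2 are all 1, so H_1 = Z.
  H_2: rank ker ∂_2 − rank ∂_3 = (2 − 2) − 0 = 0, and there is no ∂_3, so H_2 = 0.

As a check, the Euler characteristic is 6 − 8 + 2 = 0, which agrees with 1 − 1 + 0 = 0.

H_0 = Z,  H_1 = Z,  H_2 = 0.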